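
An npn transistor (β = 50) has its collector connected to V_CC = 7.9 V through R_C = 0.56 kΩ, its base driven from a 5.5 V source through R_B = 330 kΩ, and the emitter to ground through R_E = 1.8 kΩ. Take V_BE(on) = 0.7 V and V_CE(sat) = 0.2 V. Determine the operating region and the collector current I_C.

active; I_C ≈ 0.57 mA

Assume active. Base-emitter loop: I_B = (V_BB − V_BE)/(R_B + (β+1)R_E) = (5.5 − 0.7)/(330 + 51×1.8) = 0.0114 mA.
I_C = β·I_B = 50×0.0114 = 0.569 mA.
V_CE = V_CC − I_C·R_C − I_E·R_E = 7.9 − 0.569×0.56 − 0.58×1.8 = 6.54 V > V_CE(sat), so the active-region assumption holds.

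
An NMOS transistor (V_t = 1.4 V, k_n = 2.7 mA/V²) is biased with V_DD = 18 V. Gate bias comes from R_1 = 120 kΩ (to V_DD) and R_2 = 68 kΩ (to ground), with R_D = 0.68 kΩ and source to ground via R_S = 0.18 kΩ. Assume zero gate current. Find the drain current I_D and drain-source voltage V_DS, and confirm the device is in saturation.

I_D ≈ 12 mA, V_DS ≈ 7.8 V

V_G = V_DD·R_2/(R_1+R_2) = 18×68/188 = 6.51 V.
Assume saturation: I_D = (k_n/2)(V_GS − V_t)² with V_GS = V_G − I_D·R_S = 6.51 − 0.18·I_D.
Substituting gives 0.0437·I_D² − 3.48·I_D + 35.3 = 0, with roots I_D = 11.9 or 67.7 mA.
The root I_D = 67.7 mA gives V_GS = -5.68 V ≤ V_t, so take I_D = 11.9 mA.
Then V_GS = 4.37 V and V_DS = V_DD − I_D(R_D+R_S) = 18 − 11.9×0.86 = 7.77 V.
Saturation requires V_DS ≥ V_GS − V_t = 2.97 V; 7.77 ≥ 2.97 ✓.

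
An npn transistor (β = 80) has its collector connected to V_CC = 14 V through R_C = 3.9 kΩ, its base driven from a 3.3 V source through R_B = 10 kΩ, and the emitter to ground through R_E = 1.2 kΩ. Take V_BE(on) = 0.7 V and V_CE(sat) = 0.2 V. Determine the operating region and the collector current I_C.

active; I_C ≈ 1.9 mA

Assume active. Base-emitter loop: I_B = (V_BB − V_BE)/(R_B + (β+1)R_E) = (3.3 − 0.7)/(10 + 81×1.2) = 0.0243 mA.
I_C = β·I_B = 80×0.0243 = 1.94 mA.
V_CE = V_CC − I_C·R_C − I_E·R_E = 14 − 1.94×3.9 − 1.96×1.2 = 4.08 V > V_CE(sat), so the active-region assumption holds.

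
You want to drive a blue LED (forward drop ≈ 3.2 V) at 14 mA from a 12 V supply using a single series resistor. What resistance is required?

The resistor drops V_S − V_D = 12 − 3.2 = 8.8 V at 14 mA.
R = 8.8 V / 14 mA = 0.629 kΩ.

R ≈ 0.63 kΩ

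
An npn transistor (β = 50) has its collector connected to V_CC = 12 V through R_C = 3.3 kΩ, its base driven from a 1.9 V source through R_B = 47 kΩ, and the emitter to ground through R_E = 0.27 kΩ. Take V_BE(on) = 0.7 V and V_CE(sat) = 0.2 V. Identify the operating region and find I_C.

Assume active. Base-emitter loop: I_B = (V_BB − V_BE)/(R_B + (β+1)R_E) = (1.9 − 0.7)/(47 + 51×0.27) = 0.0197 mA.
I_C = β·I_B = 50×0.0197 = 0.987 mA.
V_CE = V_CC − I_C·R_C − I_E·R_E = 12 − 0.987×3.3 − 1.01×0.27 = 8.47 V > V_CE(sat), so the active-region assumption holds.

active; I_C ≈ 0.99 mA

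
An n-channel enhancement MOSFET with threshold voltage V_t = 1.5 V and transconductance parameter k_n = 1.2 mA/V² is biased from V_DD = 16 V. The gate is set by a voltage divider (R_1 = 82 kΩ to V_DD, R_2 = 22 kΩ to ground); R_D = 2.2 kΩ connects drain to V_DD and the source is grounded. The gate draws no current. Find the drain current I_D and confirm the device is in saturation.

I_D ≈ 2.1 mA

V_G = V_DD·R_2/(R_1+R_2) = 16×22/104 = 3.38 V. With the source grounded, V_GS = V_G = 3.38 V.
Assume saturation: I_D = (k_n/2)(V_GS − V_t)² = (1.2/2)×(3.38 − 1.5)² = 0.6×1.88² = 2.13 mA.
V_DS = V_DD − I_D·R_D = 16 − 2.13×2.2 = 11.3 V.
Saturation requires V_DS ≥ V_GS − V_t = 1.88 V; 11.3 ≥ 1.88 ✓.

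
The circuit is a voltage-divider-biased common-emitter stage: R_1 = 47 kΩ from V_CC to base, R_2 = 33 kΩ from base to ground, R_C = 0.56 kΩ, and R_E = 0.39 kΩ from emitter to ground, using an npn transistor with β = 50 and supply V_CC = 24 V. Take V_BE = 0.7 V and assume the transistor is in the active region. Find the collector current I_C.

I_C ≈ 12 mA

Thevenize the base divider: V_Th = V_CC·R_2/(R_1+R_2) = 24×33/80 = 9.9 V, R_Th = R_1‖R_2 = 19.4 kΩ.
Base-emitter loop: V_Th = I_B·R_Th + V_BE + (β+1)I_B·R_E, so I_B = (9.9 − 0.7) / (19.4 + 51×0.39) = 0.234 mA.
I_C = β·I_B = 50×0.234 = 11.7 mA, and I_E = (β+1)I_B = 11.9 mA.
V_CE = V_CC − I_C·R_C − I_E·R_E = 24 − 11.7×0.56 − 11.9×0.39 = 12.8 V.
V_CE = 12.8 V > 0.2 V confirms active-region operation.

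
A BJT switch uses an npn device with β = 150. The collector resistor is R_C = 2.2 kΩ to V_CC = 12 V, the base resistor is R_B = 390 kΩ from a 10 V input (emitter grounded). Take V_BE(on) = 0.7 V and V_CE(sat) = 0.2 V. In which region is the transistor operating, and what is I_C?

Assume active. Base-emitter loop: I_B = (V_BB − V_BE)/R_B = (10 − 0.7)/390 = 0.0238 mA.
I_C = β·I_B = 150×0.0238 = 3.58 mA.
V_CE = V_CC − I_C·R_C = 12 − 3.58×2.2 = 4.13 V > V_CE(sat), so the active-region assumption holds.

active; I_C ≈ 3.6 mA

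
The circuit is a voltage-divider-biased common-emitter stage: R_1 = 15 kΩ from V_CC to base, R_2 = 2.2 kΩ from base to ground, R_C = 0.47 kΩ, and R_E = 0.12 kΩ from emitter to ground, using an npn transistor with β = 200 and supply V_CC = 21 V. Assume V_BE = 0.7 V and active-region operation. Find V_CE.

V_CE ≈ 12 V

Thevenize the base divider: V_Th = V_CC·R_2/(R_1+R_2) = 21×2.2/17.2 = 2.69 V, R_Th = R_1‖R_2 = 1.92 kΩ.
Base-emitter loop: V_Th = I_B·R_Th + V_BE + (β+1)I_B·R_E, so I_B = (2.69 − 0.7) / (1.92 + 201×0.12) = 0.0763 mA.
I_C = β·I_B = 200×0.0763 = 15.3 mA, and I_E = (β+1)I_B = 15.3 mA.
V_CE = V_CC − I_C·R_C − I_E·R_E = 21 − 15.3×0.47 − 15.3×0.12 = 12 V.
V_CE = 12 V > 0.2 V confirms active-region operation.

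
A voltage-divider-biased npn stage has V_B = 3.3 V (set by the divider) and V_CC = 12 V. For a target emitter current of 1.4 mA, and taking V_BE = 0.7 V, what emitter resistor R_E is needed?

V_E = V_B − V_BE = 3.3 − 0.7 = 2.6 V.
R_E = V_E / I_E = 2.6 / 1.4 = 1.86 kΩ.

R_E ≈ 1.9 kΩ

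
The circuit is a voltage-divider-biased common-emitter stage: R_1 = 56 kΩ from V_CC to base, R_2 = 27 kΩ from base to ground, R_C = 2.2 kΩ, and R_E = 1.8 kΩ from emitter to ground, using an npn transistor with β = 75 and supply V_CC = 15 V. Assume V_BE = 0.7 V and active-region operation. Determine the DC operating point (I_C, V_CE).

I_C ≈ 2 mA, V_CE ≈ 6.9 V

Thevenize the base divider: V_Th = V_CC·R_2/(R_1+R_2) = 15×27/83 = 4.88 V, R_Th = R_1‖R_2 = 18.2 kΩ.
Base-emitter loop: V_Th = I_B·R_Th + V_BE + (β+1)I_B·R_E, so I_B = (4.88 − 0.7) / (18.2 + 76×1.8) = 0.027 mA.
I_C = β·I_B = 75×0.027 = 2.02 mA, and I_E = (β+1)I_B = 2.05 mA.
V_CE = V_CC − I_C·R_C − I_E·R_E = 15 − 2.02×2.2 − 2.05×1.8 = 6.86 V.
V_CE = 6.86 V > 0.2 V confirms active-region operation.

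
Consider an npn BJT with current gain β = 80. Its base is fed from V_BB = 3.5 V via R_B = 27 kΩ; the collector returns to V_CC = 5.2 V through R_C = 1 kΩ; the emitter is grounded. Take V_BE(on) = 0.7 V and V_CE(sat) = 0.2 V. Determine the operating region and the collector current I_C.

saturation; I_C ≈ 5 mA

Assume active: I_B = (3.5 − 0.7)/27 = 0.104 mA, giving I_C = β·I_B = 8.3 mA.
But then V_CE = 5.2 − 8.3×1 = -3.1 V < V_CE(sat) = 0.2 V — impossible in the active region.
So the transistor is saturated. With V_CE = 0.2 V, I_C = (V_CC − 0.2)/R_C = 5/1 = 5 mA.
Check: β·I_B = 8.3 mA > I_C = 5 mA, confirming saturation.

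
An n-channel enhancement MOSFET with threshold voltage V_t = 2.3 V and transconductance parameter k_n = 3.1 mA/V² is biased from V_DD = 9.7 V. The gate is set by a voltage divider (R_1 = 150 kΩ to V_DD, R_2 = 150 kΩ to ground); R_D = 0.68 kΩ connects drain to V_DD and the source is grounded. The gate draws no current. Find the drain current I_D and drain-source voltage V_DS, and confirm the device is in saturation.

I_D ≈ 10 mA, V_DS ≈ 2.8 V

V_G = V_DD·R_2/(R_1+R_2) = 9.7×150/300 = 4.85 V. With the source grounded, V_GS = V_G = 4.85 V.
Assume saturation: I_D = (k_n/2)(V_GS − V_t)² = (3.1/2)×(4.85 − 2.3)² = 1.55×2.55² = 10.1 mA.
V_DS = V_DD − I_D·R_D = 9.7 − 10.1×0.68 = 2.85 V.
Saturation requires V_DS ≥ V_GS − V_t = 2.55 V; 2.85 ≥ 2.55 ✓.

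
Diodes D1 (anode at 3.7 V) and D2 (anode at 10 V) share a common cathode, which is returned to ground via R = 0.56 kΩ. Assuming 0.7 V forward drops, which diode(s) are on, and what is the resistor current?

Only D2 conducts; I_R ≈ 17 mA

Assume both conduct. Then node N would need to be at both 3.7−0.7 = 3 V and 10−0.7 = 9.3 V, which is impossible.
Assume only D2 conducts: V_N = 10 − 0.7 = 9.3 V, so I_R = 9.3/0.56 = 16.6 mA.
Check D1: its anode-to-cathode voltage is 3.7 − 9.3 = -5.6 V < 0.7 V, so it is off. The assumption is consistent.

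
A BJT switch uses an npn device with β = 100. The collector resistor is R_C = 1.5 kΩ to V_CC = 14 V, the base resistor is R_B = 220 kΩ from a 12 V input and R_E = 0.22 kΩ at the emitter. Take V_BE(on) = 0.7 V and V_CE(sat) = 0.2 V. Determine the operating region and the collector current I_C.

Assume active. Base-emitter loop: I_B = (V_BB − V_BE)/(R_B + (β+1)R_E) = (12 − 0.7)/(220 + 101×0.22) = 0.0467 mA.
I_C = β·I_B = 100×0.0467 = 4.67 mA.
V_CE = V_CC − I_C·R_C − I_E·R_E = 14 − 4.67×1.5 − 4.71×0.22 = 5.97 V > V_CE(sat), so the active-region assumption holds.

active; I_C ≈ 4.7 mA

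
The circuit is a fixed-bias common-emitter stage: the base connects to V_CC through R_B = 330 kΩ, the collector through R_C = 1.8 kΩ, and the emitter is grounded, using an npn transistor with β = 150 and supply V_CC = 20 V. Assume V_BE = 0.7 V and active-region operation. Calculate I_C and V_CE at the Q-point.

Base loop: V_CC = I_B·R_B + V_BE, so I_B = (20 − 0.7)/330 kΩ = 0.0585 mA.
In the active region I_C = β·I_B = 150 × 0.0585 = 8.77 mA.
Collector loop: V_CE = V_CC − I_C·R_C = 20 − 8.77×1.8 = 4.21 V.
Since V_CE = 4.21 V > V_CE(sat) ≈ 0.2 V, the transistor is in the active region as assumed.

I_C ≈ 8.8 mA, V_CE ≈ 4.2 V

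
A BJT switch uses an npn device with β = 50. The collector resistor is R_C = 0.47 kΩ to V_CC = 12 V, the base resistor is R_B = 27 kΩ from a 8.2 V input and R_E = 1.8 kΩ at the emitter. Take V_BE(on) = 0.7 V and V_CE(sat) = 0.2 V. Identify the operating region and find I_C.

Assume active. Base-emitter loop: I_B = (V_BB − V_BE)/(R_B + (β+1)R_E) = (8.2 − 0.7)/(27 + 51×1.8) = 0.0631 mA.
I_C = β·I_B = 50×0.0631 = 3.16 mA.
V_CE = V_CC − I_C·R_C − I_E·R_E = 12 − 3.16×0.47 − 3.22×1.8 = 4.72 V > V_CE(sat), so the active-region assumption holds.

active; I_C ≈ 3.2 mA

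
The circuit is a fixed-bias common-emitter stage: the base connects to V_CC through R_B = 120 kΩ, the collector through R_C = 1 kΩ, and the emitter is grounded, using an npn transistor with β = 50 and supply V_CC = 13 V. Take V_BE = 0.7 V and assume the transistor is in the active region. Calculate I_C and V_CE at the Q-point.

I_C ≈ 5.1 mA, V_CE ≈ 7.9 V

Base loop: V_CC = I_B·R_B + V_BE, so I_B = (13 − 0.7)/120 kΩ = 0.103 mA.
In the active region I_C = β·I_B = 50 × 0.103 = 5.12 mA.
Collector loop: V_CE = V_CC − I_C·R_C = 13 − 5.12×1 = 7.88 V.
Since V_CE = 7.88 V > V_CE(sat) ≈ 0.2 V, the transistor is in the active region as assumed.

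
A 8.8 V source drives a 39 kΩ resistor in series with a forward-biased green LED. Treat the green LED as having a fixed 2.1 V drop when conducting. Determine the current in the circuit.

KVL around the loop: 8.8 = V_D + I·R = 2.1 + I × 39 kΩ.
So I = (8.8 − 2.1) / 39 kΩ = 6.7 / 39 = 0.172 mA.

I ≈ 0.17 mA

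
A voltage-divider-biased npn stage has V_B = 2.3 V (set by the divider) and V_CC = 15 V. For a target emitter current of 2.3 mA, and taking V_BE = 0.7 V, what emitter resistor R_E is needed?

R_E ≈ 0.7 kΩ

V_E = V_B − V_BE = 2.3 − 0.7 = 1.6 V.
R_E = V_E / I_E = 1.6 / 2.3 = 0.696 kΩ.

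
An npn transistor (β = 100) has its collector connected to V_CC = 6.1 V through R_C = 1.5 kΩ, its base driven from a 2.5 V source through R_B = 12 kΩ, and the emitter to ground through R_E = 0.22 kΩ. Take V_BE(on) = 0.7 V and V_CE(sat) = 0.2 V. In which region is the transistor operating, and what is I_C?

Assume active: I_B = (2.5 − 0.7)/(12 + 101×0.22) = 0.0526 mA, I_C = β·I_B = 5.26 mA.
Then V_CE = 6.1 − 5.26×1.5 − 5.31×0.22 = -2.96 V < 0.2 V — the active assumption fails.
Re-solve with V_CE = 0.2 V. KCL at the emitter: V_E/R_E = (V_BB−0.7−V_E)/R_B + (V_CC−0.2−V_E)/R_C, giving V_E = 0.771 V.
I_C = (V_CC − 0.2 − V_E)/R_C = (5.9 − 0.771)/1.5 = 3.42 mA.
Check: I_B = (1.8 − 0.771)/12 = 0.0857 mA, and β·I_B = 8.57 mA > I_C, confirming saturation.

saturation; I_C ≈ 3.4 mA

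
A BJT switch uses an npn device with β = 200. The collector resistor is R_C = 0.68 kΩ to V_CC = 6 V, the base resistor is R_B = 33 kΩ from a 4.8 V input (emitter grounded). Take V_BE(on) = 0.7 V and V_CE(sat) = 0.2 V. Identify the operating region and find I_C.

saturation; I_C ≈ 8.5 mA

Assume active: I_B = (4.8 − 0.7)/33 = 0.124 mA, giving I_C = β·I_B = 24.8 mA.
But then V_CE = 6 − 24.8×0.68 = -10.9 V < V_CE(sat) = 0.2 V — impossible in the active region.
So the transistor is saturated. With V_CE = 0.2 V, I_C = (V_CC − 0.2)/R_C = 5.8/0.68 = 8.53 mA.
Check: β·I_B = 24.8 mA > I_C = 8.53 mA, confirming saturation.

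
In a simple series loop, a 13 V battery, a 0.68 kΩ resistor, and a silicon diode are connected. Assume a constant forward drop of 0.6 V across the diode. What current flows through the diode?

I ≈ 18 mA

KVL around the loop: 13 = V_D + I·R = 0.6 + I × 0.68 kΩ.
So I = (13 − 0.6) / 0.68 kΩ = 12.4 / 0.68 = 18.2 mA.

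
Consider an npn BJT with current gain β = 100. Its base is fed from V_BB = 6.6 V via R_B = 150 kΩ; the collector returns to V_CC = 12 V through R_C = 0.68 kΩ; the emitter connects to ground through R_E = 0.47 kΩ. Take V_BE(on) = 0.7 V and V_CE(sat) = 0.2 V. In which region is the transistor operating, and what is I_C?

active; I_C ≈ 3 mA

Assume active. Base-emitter loop: I_B = (V_BB − V_BE)/(R_B + (β+1)R_E) = (6.6 − 0.7)/(150 + 101×0.47) = 0.0299 mA.
I_C = β·I_B = 100×0.0299 = 2.99 mA.
V_CE = V_CC − I_C·R_C − I_E·R_E = 12 − 2.99×0.68 − 3.02×0.47 = 8.55 V > V_CE(sat), so the active-region assumption holds.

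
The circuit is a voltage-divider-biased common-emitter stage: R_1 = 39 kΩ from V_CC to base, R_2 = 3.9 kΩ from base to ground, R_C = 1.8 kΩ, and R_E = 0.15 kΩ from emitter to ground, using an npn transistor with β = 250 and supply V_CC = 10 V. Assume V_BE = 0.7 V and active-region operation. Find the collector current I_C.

I_C ≈ 1.3 mA

Thevenize the base divider: V_Th = V_CC·R_2/(R_1+R_2) = 10×3.9/42.9 = 0.909 V, R_Th = R_1‖R_2 = 3.55 kΩ.
Base-emitter loop: V_Th = I_B·R_Th + V_BE + (β+1)I_B·R_E, so I_B = (0.909 − 0.7) / (3.55 + 251×0.15) = 0.00508 mA.
I_C = β·I_B = 250×0.00508 = 1.27 mA, and I_E = (β+1)I_B = 1.27 mA.
V_CE = V_CC − I_C·R_C − I_E·R_E = 10 − 1.27×1.8 − 1.27×0.15 = 7.52 V.
V_CE = 7.52 V > 0.2 V confirms active-region operation.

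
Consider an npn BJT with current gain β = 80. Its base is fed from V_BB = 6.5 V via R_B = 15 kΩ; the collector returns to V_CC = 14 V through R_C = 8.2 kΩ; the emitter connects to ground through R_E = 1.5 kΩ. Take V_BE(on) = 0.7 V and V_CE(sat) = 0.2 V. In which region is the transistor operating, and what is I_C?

saturation; I_C ≈ 1.4 mA

Assume active: I_B = (6.5 − 0.7)/(15 + 81×1.5) = 0.0425 mA, I_C = β·I_B = 3.4 mA.
Then V_CE = 14 − 3.4×8.2 − 3.44×1.5 = -19 V < 0.2 V — the active assumption fails.
Re-solve with V_CE = 0.2 V. KCL at the emitter: V_E/R_E = (V_BB−0.7−V_E)/R_B + (V_CC−0.2−V_E)/R_C, giving V_E = 2.42 V.
I_C = (V_CC − 0.2 − V_E)/R_C = (13.8 − 2.42)/8.2 = 1.39 mA.
Check: I_B = (5.8 − 2.42)/15 = 0.225 mA, and β·I_B = 18 mA > I_C, confirming saturation.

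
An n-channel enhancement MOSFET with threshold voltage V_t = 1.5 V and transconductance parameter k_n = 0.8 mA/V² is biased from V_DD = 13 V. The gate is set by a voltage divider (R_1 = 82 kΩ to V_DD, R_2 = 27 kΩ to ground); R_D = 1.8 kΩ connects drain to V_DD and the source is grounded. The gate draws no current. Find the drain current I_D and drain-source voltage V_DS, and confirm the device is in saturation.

I_D ≈ 1.2 mA, V_DS ≈ 11 V

V_G = V_DD·R_2/(R_1+R_2) = 13×27/109 = 3.22 V. With the source grounded, V_GS = V_G = 3.22 V.
Assume saturation: I_D = (k_n/2)(V_GS − V_t)² = (0.8/2)×(3.22 − 1.5)² = 0.4×1.72² = 1.18 mA.
V_DS = V_DD − I_D·R_D = 13 − 1.18×1.8 = 10.9 V.
Saturation requires V_DS ≥ V_GS − V_t = 1.72 V; 10.9 ≥ 1.72 ✓.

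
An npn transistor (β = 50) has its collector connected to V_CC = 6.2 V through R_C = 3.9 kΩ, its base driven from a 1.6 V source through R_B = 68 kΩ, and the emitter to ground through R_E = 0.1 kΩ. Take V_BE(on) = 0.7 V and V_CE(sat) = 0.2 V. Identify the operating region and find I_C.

active; I_C ≈ 0.62 mA

Assume active. Base-emitter loop: I_B = (V_BB − V_BE)/(R_B + (β+1)R_E) = (1.6 − 0.7)/(68 + 51×0.1) = 0.0123 mA.
I_C = β·I_B = 50×0.0123 = 0.616 mA.
V_CE = V_CC − I_C·R_C − I_E·R_E = 6.2 − 0.616×3.9 − 0.628×0.1 = 3.74 V > V_CE(sat), so the active-region assumption holds.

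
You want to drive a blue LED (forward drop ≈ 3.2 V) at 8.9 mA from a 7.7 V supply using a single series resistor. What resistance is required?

The resistor drops V_S − V_D = 7.7 − 3.2 = 4.5 V at 8.9 mA.
R = 4.5 V / 8.9 mA = 0.506 kΩ.

R ≈ 0.51 kΩ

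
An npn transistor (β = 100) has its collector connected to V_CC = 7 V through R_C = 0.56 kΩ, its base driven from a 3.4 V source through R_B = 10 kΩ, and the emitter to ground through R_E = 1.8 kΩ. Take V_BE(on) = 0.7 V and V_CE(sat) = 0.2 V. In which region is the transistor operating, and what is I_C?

Assume active. Base-emitter loop: I_B = (V_BB − V_BE)/(R_B + (β+1)R_E) = (3.4 − 0.7)/(10 + 101×1.8) = 0.0141 mA.
I_C = β·I_B = 100×0.0141 = 1.41 mA.
V_CE = V_CC − I_C·R_C − I_E·R_E = 7 − 1.41×0.56 − 1.42×1.8 = 3.65 V > V_CE(sat), so the active-region assumption holds.

active; I_C ≈ 1.4 mA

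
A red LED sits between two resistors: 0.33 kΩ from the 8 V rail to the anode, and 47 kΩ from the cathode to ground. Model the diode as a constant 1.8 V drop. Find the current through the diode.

The two resistors are in series with the diode, so KVL gives 8 = I·0.33 + 1.8 + I·47.
I = (8 − 1.8) / (0.33 + 47) kΩ = 6.2 / 47.3 = 0.131 mA.

I ≈ 0.13 mA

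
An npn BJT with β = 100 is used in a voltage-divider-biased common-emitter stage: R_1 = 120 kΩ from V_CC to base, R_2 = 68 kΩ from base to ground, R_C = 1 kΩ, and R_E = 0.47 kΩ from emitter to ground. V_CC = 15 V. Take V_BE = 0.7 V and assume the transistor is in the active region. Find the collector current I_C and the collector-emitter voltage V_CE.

Thevenize the base divider: V_Th = V_CC·R_2/(R_1+R_2) = 15×68/188 = 5.43 V, R_Th = R_1‖R_2 = 43.4 kΩ.
Base-emitter loop: V_Th = I_B·R_Th + V_BE + (β+1)I_B·R_E, so I_B = (5.43 − 0.7) / (43.4 + 101×0.47) = 0.052 mA.
I_C = β·I_B = 100×0.052 = 5.2 mA, and I_E = (β+1)I_B = 5.25 mA.
V_CE = V_CC − I_C·R_C − I_E·R_E = 15 − 5.2×1 − 5.25×0.47 = 7.33 V.
V_CE = 7.33 V > 0.2 V confirms active-region operation.

I_C ≈ 5.2 mA, V_CE ≈ 7.3 V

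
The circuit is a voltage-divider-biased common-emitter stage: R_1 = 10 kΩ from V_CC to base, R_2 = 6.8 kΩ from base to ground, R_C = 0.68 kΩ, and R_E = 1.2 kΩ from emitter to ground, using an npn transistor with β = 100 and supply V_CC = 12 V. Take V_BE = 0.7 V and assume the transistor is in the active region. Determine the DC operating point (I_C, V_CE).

Thevenize the base divider: V_Th = V_CC·R_2/(R_1+R_2) = 12×6.8/16.8 = 4.86 V, R_Th = R_1‖R_2 = 4.05 kΩ.
Base-emitter loop: V_Th = I_B·R_Th + V_BE + (β+1)I_B·R_E, so I_B = (4.86 − 0.7) / (4.05 + 101×1.2) = 0.0332 mA.
I_C = β·I_B = 100×0.0332 = 3.32 mA, and I_E = (β+1)I_B = 3.35 mA.
V_CE = V_CC − I_C·R_C − I_E·R_E = 12 − 3.32×0.68 − 3.35×1.2 = 5.72 V.
V_CE = 5.72 V > 0.2 V confirms active-region operation.

I_C ≈ 3.3 mA, V_CE ≈ 5.7 V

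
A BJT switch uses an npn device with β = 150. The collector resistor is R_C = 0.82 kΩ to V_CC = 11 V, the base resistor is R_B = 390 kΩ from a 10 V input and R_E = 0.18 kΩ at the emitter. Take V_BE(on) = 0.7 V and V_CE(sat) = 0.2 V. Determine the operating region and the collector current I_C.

active; I_C ≈ 3.3 mA

Assume active. Base-emitter loop: I_B = (V_BB − V_BE)/(R_B + (β+1)R_E) = (10 − 0.7)/(390 + 151×0.18) = 0.0223 mA.
I_C = β·I_B = 150×0.0223 = 3.34 mA.
V_CE = V_CC − I_C·R_C − I_E·R_E = 11 − 3.34×0.82 − 3.37×0.18 = 7.65 V > V_CE(sat), so the active-region assumption holds.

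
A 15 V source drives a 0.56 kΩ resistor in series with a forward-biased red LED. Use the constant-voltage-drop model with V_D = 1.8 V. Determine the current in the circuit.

I ≈ 24 mA

KVL around the loop: 15 = V_D + I·R = 1.8 + I × 0.56 kΩ.
So I = (15 − 1.8) / 0.56 kΩ = 13.2 / 0.56 = 23.6 mA.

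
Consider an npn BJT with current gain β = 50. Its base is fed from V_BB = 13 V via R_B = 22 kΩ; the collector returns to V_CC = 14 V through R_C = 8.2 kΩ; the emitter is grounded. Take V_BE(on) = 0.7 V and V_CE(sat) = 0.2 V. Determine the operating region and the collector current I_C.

saturation; I_C ≈ 1.7 mA

Assume active: I_B = (13 − 0.7)/22 = 0.559 mA, giving I_C = β·I_B = 28 mA.
But then V_CE = 14 − 28×8.2 = -215 V < V_CE(sat) = 0.2 V — impossible in the active region.
So the transistor is saturated. With V_CE = 0.2 V, I_C = (V_CC − 0.2)/R_C = 13.8/8.2 = 1.68 mA.
Check: β·I_B = 28 mA > I_C = 1.68 mA, confirming saturation.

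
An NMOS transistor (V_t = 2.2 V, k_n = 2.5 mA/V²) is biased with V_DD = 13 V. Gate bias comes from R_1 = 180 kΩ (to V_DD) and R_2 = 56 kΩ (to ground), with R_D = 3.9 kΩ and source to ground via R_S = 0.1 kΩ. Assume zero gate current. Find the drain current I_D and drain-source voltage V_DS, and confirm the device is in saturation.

V_G = V_DD·R_2/(R_1+R_2) = 13×56/236 = 3.08 V.
Assume saturation: I_D = (k_n/2)(V_GS − V_t)² with V_GS = V_G − I_D·R_S = 3.08 − 0.1·I_D.
Substituting gives 0.0125·I_D² − 1.22·I_D + 0.978 = 0, with roots I_D = 0.808 or 96.9 mA.
The root I_D = 96.9 mA gives V_GS = -6.6 V ≤ V_t, so take I_D = 0.808 mA.
Then V_GS = 3 V and V_DS = V_DD − I_D(R_D+R_S) = 13 − 0.808×4 = 9.77 V.
Saturation requires V_DS ≥ V_GS − V_t = 0.804 V; 9.77 ≥ 0.804 ✓.

I_D ≈ 0.81 mA, V_DS ≈ 9.8 V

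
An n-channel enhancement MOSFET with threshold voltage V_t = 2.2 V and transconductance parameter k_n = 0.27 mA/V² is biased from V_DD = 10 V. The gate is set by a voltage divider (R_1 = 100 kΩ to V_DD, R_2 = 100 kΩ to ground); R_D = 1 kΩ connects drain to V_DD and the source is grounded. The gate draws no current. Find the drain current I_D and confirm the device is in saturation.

V_G = V_DD·R_2/(R_1+R_2) = 10×100/200 = 5 V. With the source grounded, V_GS = V_G = 5 V.
Assume saturation: I_D = (k_n/2)(V_GS − V_t)² = (0.27/2)×(5 − 2.2)² = 0.135×2.8² = 1.06 mA.
V_DS = V_DD − I_D·R_D = 10 − 1.06×1 = 8.94 V.
Saturation requires V_DS ≥ V_GS − V_t = 2.8 V; 8.94 ≥ 2.8 ✓.

I_D ≈ 1.1 mA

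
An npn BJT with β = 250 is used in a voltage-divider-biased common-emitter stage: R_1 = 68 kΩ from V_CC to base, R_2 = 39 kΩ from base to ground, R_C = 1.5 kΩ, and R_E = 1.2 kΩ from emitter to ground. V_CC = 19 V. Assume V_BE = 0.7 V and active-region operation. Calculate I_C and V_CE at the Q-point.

Thevenize the base divider: V_Th = V_CC·R_2/(R_1+R_2) = 19×39/107 = 6.93 V, R_Th = R_1‖R_2 = 24.8 kΩ.
Base-emitter loop: V_Th = I_B·R_Th + V_BE + (β+1)I_B·R_E, so I_B = (6.93 − 0.7) / (24.8 + 251×1.2) = 0.0191 mA.
I_C = β·I_B = 250×0.0191 = 4.77 mA, and I_E = (β+1)I_B = 4.79 mA.
V_CE = V_CC − I_C·R_C − I_E·R_E = 19 − 4.77×1.5 − 4.79×1.2 = 6.09 V.
V_CE = 6.09 V > 0.2 V confirms active-region operation.

I_C ≈ 4.8 mA, V_CE ≈ 6.1 V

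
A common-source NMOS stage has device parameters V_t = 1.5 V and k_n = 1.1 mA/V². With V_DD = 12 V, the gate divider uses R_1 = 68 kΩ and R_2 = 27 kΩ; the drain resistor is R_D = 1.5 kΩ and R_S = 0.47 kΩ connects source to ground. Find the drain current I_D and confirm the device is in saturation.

V_G = V_DD·R_2/(R_1+R_2) = 12×27/95 = 3.41 V.
Assume saturation: I_D = (k_n/2)(V_GS − V_t)² with V_GS = V_G − I_D·R_S = 3.41 − 0.47·I_D.
Substituting gives 0.121·I_D² − 1.99·I_D + 2.01 = 0, with roots I_D = 1.08 or 15.3 mA.
The root I_D = 15.3 mA gives V_GS = -3.77 V ≤ V_t, so take I_D = 1.08 mA.
Then V_GS = 2.9 V and V_DS = V_DD − I_D(R_D+R_S) = 12 − 1.08×1.97 = 9.87 V.
Saturation requires V_DS ≥ V_GS − V_t = 1.4 V; 9.87 ≥ 1.4 ✓.

I_D ≈ 1.1 mA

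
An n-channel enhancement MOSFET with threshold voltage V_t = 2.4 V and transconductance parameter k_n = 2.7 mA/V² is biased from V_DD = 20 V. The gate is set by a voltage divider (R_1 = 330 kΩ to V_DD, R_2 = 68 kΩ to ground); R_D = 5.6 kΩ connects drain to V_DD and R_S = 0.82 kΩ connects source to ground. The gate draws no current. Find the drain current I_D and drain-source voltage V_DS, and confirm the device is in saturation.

I_D ≈ 0.5 mA, V_DS ≈ 17 V

V_G = V_DD·R_2/(R_1+R_2) = 20×68/398 = 3.42 V.
Assume saturation: I_D = (k_n/2)(V_GS − V_t)² with V_GS = V_G − I_D·R_S = 3.42 − 0.82·I_D.
Substituting gives 0.908·I_D² − 3.25·I_D + 1.4 = 0, with roots I_D = 0.499 or 3.08 mA.
The root I_D = 3.08 mA gives V_GS = 0.889 V ≤ V_t, so take I_D = 0.499 mA.
Then V_GS = 3.01 V and V_DS = V_DD − I_D(R_D+R_S) = 20 − 0.499×6.42 = 16.8 V.
Saturation requires V_DS ≥ V_GS − V_t = 0.608 V; 16.8 ≥ 0.608 ✓.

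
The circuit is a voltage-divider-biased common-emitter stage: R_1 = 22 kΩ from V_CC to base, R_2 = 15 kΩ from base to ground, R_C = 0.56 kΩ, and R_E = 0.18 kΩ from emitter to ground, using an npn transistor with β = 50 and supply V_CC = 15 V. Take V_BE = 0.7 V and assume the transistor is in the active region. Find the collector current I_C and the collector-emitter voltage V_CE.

Thevenize the base divider: V_Th = V_CC·R_2/(R_1+R_2) = 15×15/37 = 6.08 V, R_Th = R_1‖R_2 = 8.92 kΩ.
Base-emitter loop: V_Th = I_B·R_Th + V_BE + (β+1)I_B·R_E, so I_B = (6.08 − 0.7) / (8.92 + 51×0.18) = 0.297 mA.
I_C = β·I_B = 50×0.297 = 14.9 mA, and I_E = (β+1)I_B = 15.2 mA.
V_CE = V_CC − I_C·R_C − I_E·R_E = 15 − 14.9×0.56 − 15.2×0.18 = 3.95 V.
V_CE = 3.95 V > 0.2 V confirms active-region operation.

I_C ≈ 15 mA, V_CE ≈ 3.9 V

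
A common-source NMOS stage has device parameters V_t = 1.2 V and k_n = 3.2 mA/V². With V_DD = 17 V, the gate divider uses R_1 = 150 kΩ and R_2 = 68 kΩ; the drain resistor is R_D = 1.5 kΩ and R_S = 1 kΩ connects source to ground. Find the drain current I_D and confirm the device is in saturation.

V_G = V_DD·R_2/(R_1+R_2) = 17×68/218 = 5.3 V.
Assume saturation: I_D = (k_n/2)(V_GS − V_t)² with V_GS = V_G − I_D·R_S = 5.3 − 1·I_D.
Substituting gives 1.6·I_D² − 14.1·I_D + 26.9 = 0, with roots I_D = 2.78 or 6.05 mA.
The root I_D = 6.05 mA gives V_GS = -0.744 V ≤ V_t, so take I_D = 2.78 mA.
Then V_GS = 2.52 V and V_DS = V_DD − I_D(R_D+R_S) = 17 − 2.78×2.5 = 10 V.
Saturation requires V_DS ≥ V_GS − V_t = 1.32 V; 10 ≥ 1.32 ✓.

I_D ≈ 2.8 mA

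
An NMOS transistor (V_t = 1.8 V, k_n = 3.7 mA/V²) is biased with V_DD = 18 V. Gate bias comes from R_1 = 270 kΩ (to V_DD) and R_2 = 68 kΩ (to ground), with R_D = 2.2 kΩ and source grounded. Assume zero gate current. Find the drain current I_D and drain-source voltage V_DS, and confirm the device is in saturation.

V_G = V_DD·R_2/(R_1+R_2) = 18×68/338 = 3.62 V. With the source grounded, V_GS = V_G = 3.62 V.
Assume saturation: I_D = (k_n/2)(V_GS − V_t)² = (3.7/2)×(3.62 − 1.8)² = 1.85×1.82² = 6.14 mA.
V_DS = V_DD − I_D·R_D = 18 − 6.14×2.2 = 4.5 V.
Saturation requires V_DS ≥ V_GS − V_t = 1.82 V; 4.5 ≥ 1.82 ✓.

I_D ≈ 6.1 mA, V_DS ≈ 4.5 V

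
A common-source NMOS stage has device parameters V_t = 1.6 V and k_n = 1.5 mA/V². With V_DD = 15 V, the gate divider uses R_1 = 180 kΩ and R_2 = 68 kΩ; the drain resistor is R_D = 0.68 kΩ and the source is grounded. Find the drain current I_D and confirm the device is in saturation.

I_D ≈ 4.7 mA

V_G = V_DD·R_2/(R_1+R_2) = 15×68/248 = 4.11 V. With the source grounded, V_GS = V_G = 4.11 V.
Assume saturation: I_D = (k_n/2)(V_GS − V_t)² = (1.5/2)×(4.11 − 1.6)² = 0.75×2.51² = 4.74 mA.
V_DS = V_DD − I_D·R_D = 15 − 4.74×0.68 = 11.8 V.
Saturation requires V_DS ≥ V_GS − V_t = 2.51 V; 11.8 ≥ 2.51 ✓.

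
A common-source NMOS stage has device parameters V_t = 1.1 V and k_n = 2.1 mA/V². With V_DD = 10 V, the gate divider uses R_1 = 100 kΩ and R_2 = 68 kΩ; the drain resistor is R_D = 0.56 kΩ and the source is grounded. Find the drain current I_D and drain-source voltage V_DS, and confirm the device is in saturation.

I_D ≈ 9.1 mA, V_DS ≈ 4.9 V

V_G = V_DD·R_2/(R_1+R_2) = 10×68/168 = 4.05 V. With the source grounded, V_GS = V_G = 4.05 V.
Assume saturation: I_D = (k_n/2)(V_GS − V_t)² = (2.1/2)×(4.05 − 1.1)² = 1.05×2.95² = 9.12 mA.
V_DS = V_DD − I_D·R_D = 10 − 9.12×0.56 = 4.89 V.
Saturation requires V_DS ≥ V_GS − V_t = 2.95 V; 4.89 ≥ 2.95 ✓.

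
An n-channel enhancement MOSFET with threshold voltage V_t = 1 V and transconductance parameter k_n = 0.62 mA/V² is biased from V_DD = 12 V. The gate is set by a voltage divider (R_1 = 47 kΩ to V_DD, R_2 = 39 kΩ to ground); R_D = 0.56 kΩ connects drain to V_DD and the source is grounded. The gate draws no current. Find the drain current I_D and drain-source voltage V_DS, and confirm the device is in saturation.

I_D ≈ 6.1 mA, V_DS ≈ 8.6 V

V_G = V_DD·R_2/(R_1+R_2) = 12×39/86 = 5.44 V. With the source grounded, V_GS = V_G = 5.44 V.
Assume saturation: I_D = (k_n/2)(V_GS − V_t)² = (0.62/2)×(5.44 − 1)² = 0.31×4.44² = 6.12 mA.
V_DS = V_DD − I_D·R_D = 12 − 6.12×0.56 = 8.57 V.
Saturation requires V_DS ≥ V_GS − V_t = 4.44 V; 8.57 ≥ 4.44 ✓.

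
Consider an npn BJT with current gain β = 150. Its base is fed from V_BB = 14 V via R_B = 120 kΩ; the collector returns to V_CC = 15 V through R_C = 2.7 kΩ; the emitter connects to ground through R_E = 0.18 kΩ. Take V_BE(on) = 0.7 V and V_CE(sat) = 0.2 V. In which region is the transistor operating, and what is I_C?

saturation; I_C ≈ 5.1 mA

Assume active: I_B = (14 − 0.7)/(120 + 151×0.18) = 0.0904 mA, I_C = β·I_B = 13.6 mA.
Then V_CE = 15 − 13.6×2.7 − 13.6×0.18 = -24.1 V < 0.2 V — the active assumption fails.
Re-solve with V_CE = 0.2 V. KCL at the emitter: V_E/R_E = (V_BB−0.7−V_E)/R_B + (V_CC−0.2−V_E)/R_C, giving V_E = 0.942 V.
I_C = (V_CC − 0.2 − V_E)/R_C = (14.8 − 0.942)/2.7 = 5.13 mA.
Check: I_B = (13.3 − 0.942)/120 = 0.103 mA, and β·I_B = 15.4 mA > I_C, confirming saturation.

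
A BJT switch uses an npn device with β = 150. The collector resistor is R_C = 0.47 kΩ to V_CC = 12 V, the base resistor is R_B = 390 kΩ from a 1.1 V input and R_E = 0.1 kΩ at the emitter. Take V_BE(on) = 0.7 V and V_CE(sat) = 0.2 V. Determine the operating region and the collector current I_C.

Assume active. Base-emitter loop: I_B = (V_BB − V_BE)/(R_B + (β+1)R_E) = (1.1 − 0.7)/(390 + 151×0.1) = 0.000987 mA.
I_C = β·I_B = 150×0.000987 = 0.148 mA.
V_CE = V_CC − I_C·R_C − I_E·R_E = 12 − 0.148×0.47 − 0.149×0.1 = 11.9 V > V_CE(sat), so the active-region assumption holds.

active; I_C ≈ 0.15 mA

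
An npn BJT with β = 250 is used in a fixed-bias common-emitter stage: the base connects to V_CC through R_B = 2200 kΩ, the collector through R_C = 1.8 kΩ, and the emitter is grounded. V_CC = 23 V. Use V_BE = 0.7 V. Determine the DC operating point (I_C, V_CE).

Base loop: V_CC = I_B·R_B + V_BE, so I_B = (23 − 0.7)/2200 kΩ = 0.0101 mA.
In the active region I_C = β·I_B = 250 × 0.0101 = 2.53 mA.
Collector loop: V_CE = V_CC − I_C·R_C = 23 − 2.53×1.8 = 18.4 V.
Since V_CE = 18.4 V > V_CE(sat) ≈ 0.2 V, the transistor is in the active region as assumed.

I_C ≈ 2.5 mA, V_CE ≈ 18 V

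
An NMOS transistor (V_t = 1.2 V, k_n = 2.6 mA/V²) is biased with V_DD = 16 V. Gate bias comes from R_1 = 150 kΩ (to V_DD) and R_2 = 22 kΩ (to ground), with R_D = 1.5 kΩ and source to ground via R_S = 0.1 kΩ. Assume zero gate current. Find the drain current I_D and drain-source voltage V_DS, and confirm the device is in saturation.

V_G = V_DD·R_2/(R_1+R_2) = 16×22/172 = 2.05 V.
Assume saturation: I_D = (k_n/2)(V_GS − V_t)² with V_GS = V_G − I_D·R_S = 2.05 − 0.1·I_D.
Substituting gives 0.013·I_D² − 1.22·I_D + 0.932 = 0, with roots I_D = 0.77 or 93.1 mA.
The root I_D = 93.1 mA gives V_GS = -7.26 V ≤ V_t, so take I_D = 0.77 mA.
Then V_GS = 1.97 V and V_DS = V_DD − I_D(R_D+R_S) = 16 − 0.77×1.6 = 14.8 V.
Saturation requires V_DS ≥ V_GS − V_t = 0.77 V; 14.8 ≥ 0.77 ✓.

I_D ≈ 0.77 mA, V_DS ≈ 15 V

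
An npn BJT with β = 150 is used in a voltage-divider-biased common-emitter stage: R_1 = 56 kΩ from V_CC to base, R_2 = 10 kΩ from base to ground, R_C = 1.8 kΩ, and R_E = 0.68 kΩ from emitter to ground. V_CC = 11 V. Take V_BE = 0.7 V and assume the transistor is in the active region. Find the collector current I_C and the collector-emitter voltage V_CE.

I_C ≈ 1.3 mA, V_CE ≈ 7.8 V

Thevenize the base divider: V_Th = V_CC·R_2/(R_1+R_2) = 11×10/66 = 1.67 V, R_Th = R_1‖R_2 = 8.48 kΩ.
Base-emitter loop: V_Th = I_B·R_Th + V_BE + (β+1)I_B·R_E, so I_B = (1.67 − 0.7) / (8.48 + 151×0.68) = 0.0087 mA.
I_C = β·I_B = 150×0.0087 = 1.3 mA, and I_E = (β+1)I_B = 1.31 mA.
V_CE = V_CC − I_C·R_C − I_E·R_E = 11 − 1.3×1.8 − 1.31×0.68 = 7.76 V.
V_CE = 7.76 V > 0.2 V confirms active-region operation.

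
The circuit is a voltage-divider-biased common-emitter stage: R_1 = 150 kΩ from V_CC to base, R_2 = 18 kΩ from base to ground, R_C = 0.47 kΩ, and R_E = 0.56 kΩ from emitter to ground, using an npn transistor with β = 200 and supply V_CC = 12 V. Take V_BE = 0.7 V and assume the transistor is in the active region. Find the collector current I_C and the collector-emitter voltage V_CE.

Thevenize the base divider: V_Th = V_CC·R_2/(R_1+R_2) = 12×18/168 = 1.29 V, R_Th = R_1‖R_2 = 16.1 kΩ.
Base-emitter loop: V_Th = I_B·R_Th + V_BE + (β+1)I_B·R_E, so I_B = (1.29 − 0.7) / (16.1 + 201×0.56) = 0.00455 mA.
I_C = β·I_B = 200×0.00455 = 0.911 mA, and I_E = (β+1)I_B = 0.915 mA.
V_CE = V_CC − I_C·R_C − I_E·R_E = 12 − 0.911×0.47 − 0.915×0.56 = 11.1 V.
V_CE = 11.1 V > 0.2 V confirms active-region operation.

I_C ≈ 0.91 mA, V_CE ≈ 11 V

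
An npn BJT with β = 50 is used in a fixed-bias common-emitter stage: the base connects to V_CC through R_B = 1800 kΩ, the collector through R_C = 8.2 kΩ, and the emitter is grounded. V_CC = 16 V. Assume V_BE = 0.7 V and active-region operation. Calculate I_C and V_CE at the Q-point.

Base loop: V_CC = I_B·R_B + V_BE, so I_B = (16 − 0.7)/1800 kΩ = 0.0085 mA.
In the active region I_C = β·I_B = 50 × 0.0085 = 0.425 mA.
Collector loop: V_CE = V_CC − I_C·R_C = 16 − 0.425×8.2 = 12.5 V.
Since V_CE = 12.5 V > V_CE(sat) ≈ 0.2 V, the transistor is in the active region as assumed.

I_C ≈ 0.43 mA, V_CE ≈ 13 V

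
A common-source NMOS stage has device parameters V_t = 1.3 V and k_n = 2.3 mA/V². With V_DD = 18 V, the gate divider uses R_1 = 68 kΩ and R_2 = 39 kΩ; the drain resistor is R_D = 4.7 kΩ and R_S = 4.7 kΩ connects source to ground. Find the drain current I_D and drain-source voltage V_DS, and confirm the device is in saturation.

V_G = V_DD·R_2/(R_1+R_2) = 18×39/107 = 6.56 V.
Assume saturation: I_D = (k_n/2)(V_GS − V_t)² with V_GS = V_G − I_D·R_S = 6.56 − 4.7·I_D.
Substituting gives 25.4·I_D² − 57.9·I_D + 31.8 = 0, with roots I_D = 0.928 or 1.35 mA.
The root I_D = 1.35 mA gives V_GS = 0.217 V ≤ V_t, so take I_D = 0.928 mA.
Then V_GS = 2.2 V and V_DS = V_DD − I_D(R_D+R_S) = 18 − 0.928×9.4 = 9.28 V.
Saturation requires V_DS ≥ V_GS − V_t = 0.898 V; 9.28 ≥ 0.898 ✓.

I_D ≈ 0.93 mA, V_DS ≈ 9.3 V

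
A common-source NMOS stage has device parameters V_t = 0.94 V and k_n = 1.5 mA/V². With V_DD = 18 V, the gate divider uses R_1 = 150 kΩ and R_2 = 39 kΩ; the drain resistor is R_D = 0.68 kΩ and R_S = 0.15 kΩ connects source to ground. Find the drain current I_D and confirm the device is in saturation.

I_D ≈ 3.7 mA

V_G = V_DD·R_2/(R_1+R_2) = 18×39/189 = 3.71 V.
Assume saturation: I_D = (k_n/2)(V_GS − V_t)² with V_GS = V_G − I_D·R_S = 3.71 − 0.15·I_D.
Substituting gives 0.0169·I_D² − 1.62·I_D + 5.77 = 0, with roots I_D = 3.7 or 92.6 mA.
The root I_D = 92.6 mA gives V_GS = -10.2 V ≤ V_t, so take I_D = 3.7 mA.
Then V_GS = 3.16 V and V_DS = V_DD − I_D(R_D+R_S) = 18 − 3.7×0.83 = 14.9 V.
Saturation requires V_DS ≥ V_GS − V_t = 2.22 V; 14.9 ≥ 2.22 ✓.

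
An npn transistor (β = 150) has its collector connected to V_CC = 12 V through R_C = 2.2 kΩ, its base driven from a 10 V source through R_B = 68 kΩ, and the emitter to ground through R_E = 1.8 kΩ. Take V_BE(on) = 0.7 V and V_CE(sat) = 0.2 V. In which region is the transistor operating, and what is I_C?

saturation; I_C ≈ 2.9 mA

Assume active: I_B = (10 − 0.7)/(68 + 151×1.8) = 0.0274 mA, I_C = β·I_B = 4.11 mA.
Then V_CE = 12 − 4.11×2.2 − 4.13×1.8 = -4.47 V < 0.2 V — the active assumption fails.
Re-solve with V_CE = 0.2 V. KCL at the emitter: V_E/R_E = (V_BB−0.7−V_E)/R_B + (V_CC−0.2−V_E)/R_C, giving V_E = 5.37 V.
I_C = (V_CC − 0.2 − V_E)/R_C = (11.8 − 5.37)/2.2 = 2.92 mA.
Check: I_B = (9.3 − 5.37)/68 = 0.0578 mA, and β·I_B = 8.68 mA > I_C, confirming saturation.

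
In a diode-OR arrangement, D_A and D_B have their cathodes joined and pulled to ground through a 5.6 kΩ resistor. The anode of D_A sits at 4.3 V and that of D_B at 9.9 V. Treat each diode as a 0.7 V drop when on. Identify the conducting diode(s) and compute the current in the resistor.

Assume both conduct. Then node N would need to be at both 4.3−0.7 = 3.6 V and 9.9−0.7 = 9.2 V, which is impossible.
Assume only D_B conducts: V_N = 9.9 − 0.7 = 9.2 V, so I_R = 9.2/5.6 = 1.64 mA.
Check D_A: its anode-to-cathode voltage is 4.3 − 9.2 = -4.9 V < 0.7 V, so it is off. The assumption is consistent.

Only D_B conducts; I_R ≈ 1.6 mA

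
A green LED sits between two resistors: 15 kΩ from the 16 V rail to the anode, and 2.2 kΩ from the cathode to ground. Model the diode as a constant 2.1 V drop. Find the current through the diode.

I ≈ 0.81 mA

The two resistors are in series with the diode, so KVL gives 16 = I·15 + 2.1 + I·2.2.
I = (16 − 2.1) / (15 + 2.2) kΩ = 13.9 / 17.2 = 0.808 mA.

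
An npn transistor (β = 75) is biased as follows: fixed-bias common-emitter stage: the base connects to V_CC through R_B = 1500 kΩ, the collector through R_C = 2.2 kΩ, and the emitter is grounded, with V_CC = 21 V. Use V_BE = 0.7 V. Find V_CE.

Base loop: V_CC = I_B·R_B + V_BE, so I_B = (21 − 0.7)/1500 kΩ = 0.0135 mA.
In the active region I_C = β·I_B = 75 × 0.0135 = 1.01 mA.
Collector loop: V_CE = V_CC − I_C·R_C = 21 − 1.01×2.2 = 18.8 V.
Since V_CE = 18.8 V > V_CE(sat) ≈ 0.2 V, the transistor is in the active region as assumed.

V_CE ≈ 19 V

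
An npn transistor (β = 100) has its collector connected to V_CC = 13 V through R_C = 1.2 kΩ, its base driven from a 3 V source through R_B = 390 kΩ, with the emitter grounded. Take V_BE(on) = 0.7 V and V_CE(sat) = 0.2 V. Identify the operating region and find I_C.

Assume active. Base-emitter loop: I_B = (V_BB − V_BE)/R_B = (3 − 0.7)/390 = 0.0059 mA.
I_C = β·I_B = 100×0.0059 = 0.59 mA.
V_CE = V_CC − I_C·R_C = 13 − 0.59×1.2 = 12.3 V > V_CE(sat), so the active-region assumption holds.

active; I_C ≈ 0.59 mA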